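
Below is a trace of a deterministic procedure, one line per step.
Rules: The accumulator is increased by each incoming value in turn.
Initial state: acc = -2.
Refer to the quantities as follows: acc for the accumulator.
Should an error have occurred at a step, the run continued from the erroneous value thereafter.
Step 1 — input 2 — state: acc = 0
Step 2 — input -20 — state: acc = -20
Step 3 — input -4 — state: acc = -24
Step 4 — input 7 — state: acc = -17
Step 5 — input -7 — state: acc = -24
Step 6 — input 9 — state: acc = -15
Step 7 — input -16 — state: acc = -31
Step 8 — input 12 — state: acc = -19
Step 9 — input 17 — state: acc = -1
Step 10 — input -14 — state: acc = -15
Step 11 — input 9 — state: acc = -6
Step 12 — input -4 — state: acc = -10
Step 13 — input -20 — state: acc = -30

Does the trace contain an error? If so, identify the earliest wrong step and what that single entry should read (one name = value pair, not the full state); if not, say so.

Recomputing the run from the initial state:
step 1: acc = 0
step 2: acc = -20
step 3: acc = -24
step 4: acc = -17
step 5: acc = -24
step 6: acc = -15
step 7: acc = -31
step 8: acc = -19
step 9: acc = -2
step 10: acc = -16
step 11: acc = -7
step 12: acc = -11
step 13: acc = -31
The first disagreement with the trace is at step 9, where the value should be acc = -2.

step 9, acc = -2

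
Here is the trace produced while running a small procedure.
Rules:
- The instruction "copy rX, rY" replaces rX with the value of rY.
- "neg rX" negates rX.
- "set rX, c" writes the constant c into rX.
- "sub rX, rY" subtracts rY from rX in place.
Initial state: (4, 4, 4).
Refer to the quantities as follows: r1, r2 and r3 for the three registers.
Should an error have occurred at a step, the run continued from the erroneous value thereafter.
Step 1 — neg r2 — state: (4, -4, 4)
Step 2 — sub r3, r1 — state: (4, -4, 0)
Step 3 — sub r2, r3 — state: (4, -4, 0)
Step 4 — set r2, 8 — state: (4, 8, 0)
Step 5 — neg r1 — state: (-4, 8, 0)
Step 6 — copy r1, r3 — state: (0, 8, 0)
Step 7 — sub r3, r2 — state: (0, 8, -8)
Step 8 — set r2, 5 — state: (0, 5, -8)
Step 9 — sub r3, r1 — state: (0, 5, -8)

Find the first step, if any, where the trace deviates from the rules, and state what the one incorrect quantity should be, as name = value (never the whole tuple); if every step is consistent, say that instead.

1. r2 = -(4) = -4 (agrees with the trace)
2. r3 = 4 - 4 = 0 (in agreement)
3. r2 = -4 - 0 = -4 (agrees with the trace)
4. r2 = 8 (agrees with the trace)
5. r1 = -(4) = -4 (exactly as logged)
6. r1 = 0 (matches)
7. r3 = 0 - 8 = -8 (verified)
8. r2 = 5 (consistent with the trace)
9. r3 = -8 - 0 = -8 (no discrepancy)
Each recorded entry agrees with the recomputation.

no error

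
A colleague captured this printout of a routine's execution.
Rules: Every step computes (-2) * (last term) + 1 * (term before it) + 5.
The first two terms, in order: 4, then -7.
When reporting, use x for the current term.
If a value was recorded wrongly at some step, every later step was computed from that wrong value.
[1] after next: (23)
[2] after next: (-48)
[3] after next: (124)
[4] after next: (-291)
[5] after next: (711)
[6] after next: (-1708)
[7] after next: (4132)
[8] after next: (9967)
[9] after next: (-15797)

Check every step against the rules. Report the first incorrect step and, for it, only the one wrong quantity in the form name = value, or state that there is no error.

Recomputing the run from the initial state:
step 1: x = 23
step 2: x = -48
step 3: x = 124
step 4: x = -291
step 5: x = 711
step 6: x = -1708
step 7: x = 4132
step 8: x = -9967
step 9: x = 24071
The first disagreement with the printout is at step 8, where the value should be x = -9967.

step 8, x = -9967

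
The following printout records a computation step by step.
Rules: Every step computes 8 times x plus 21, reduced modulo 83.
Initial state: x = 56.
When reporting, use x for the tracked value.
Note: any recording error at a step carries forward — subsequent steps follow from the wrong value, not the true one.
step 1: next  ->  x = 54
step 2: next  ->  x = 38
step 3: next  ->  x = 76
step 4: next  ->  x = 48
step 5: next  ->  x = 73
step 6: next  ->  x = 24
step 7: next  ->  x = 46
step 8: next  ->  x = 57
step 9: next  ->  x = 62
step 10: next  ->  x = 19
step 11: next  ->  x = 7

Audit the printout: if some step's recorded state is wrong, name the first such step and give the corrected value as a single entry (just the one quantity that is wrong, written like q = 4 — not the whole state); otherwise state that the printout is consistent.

1. x = (8*56 + 21) mod 83 = 54 (checks out)
2. x = (8*54 + 21) mod 83 = 38 (agrees with the printout)
3. x = (8*38 + 21) mod 83 = 76 (same as recorded)
4. x = (8*76 + 21) mod 83 = 48 (in agreement)
5. x = (8*48 + 21) mod 83 = 73 (agrees with the printout)
6. x = (8*73 + 21) mod 83 = 24 (agrees with the printout)
7. x = (8*24 + 21) mod 83 = 47 (first mismatch against the printout)
The earliest wrong entry is at step 7: it should read x = 47.

step 7, x = 47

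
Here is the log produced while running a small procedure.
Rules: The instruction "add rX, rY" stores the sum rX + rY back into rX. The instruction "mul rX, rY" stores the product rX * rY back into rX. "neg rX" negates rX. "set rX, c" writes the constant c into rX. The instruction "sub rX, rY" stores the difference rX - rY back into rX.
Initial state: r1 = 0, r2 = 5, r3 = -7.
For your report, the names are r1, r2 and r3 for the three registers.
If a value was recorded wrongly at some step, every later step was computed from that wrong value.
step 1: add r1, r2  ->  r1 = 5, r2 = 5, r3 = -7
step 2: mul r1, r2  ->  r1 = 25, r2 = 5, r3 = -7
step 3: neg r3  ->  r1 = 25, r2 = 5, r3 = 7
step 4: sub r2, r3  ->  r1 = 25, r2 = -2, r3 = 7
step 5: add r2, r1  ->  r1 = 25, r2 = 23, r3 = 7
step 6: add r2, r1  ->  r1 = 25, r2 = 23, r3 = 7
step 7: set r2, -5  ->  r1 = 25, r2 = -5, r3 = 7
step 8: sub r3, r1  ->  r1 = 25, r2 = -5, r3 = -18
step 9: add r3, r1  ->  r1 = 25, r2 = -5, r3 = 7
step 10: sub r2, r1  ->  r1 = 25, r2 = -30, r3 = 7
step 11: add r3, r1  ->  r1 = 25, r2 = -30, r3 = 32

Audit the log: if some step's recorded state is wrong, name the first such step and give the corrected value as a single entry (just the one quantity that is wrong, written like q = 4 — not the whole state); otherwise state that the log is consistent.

step 6, r2 = 48

Recomputing the run from the initial state:
step 1: r1 = 5, r2 = 5, r3 = -7
step 2: r1 = 25, r2 = 5, r3 = -7
step 3: r1 = 25, r2 = 5, r3 = 7
step 4: r1 = 25, r2 = -2, r3 = 7
step 5: r1 = 25, r2 = 23, r3 = 7
step 6: r1 = 25, r2 = 48, r3 = 7
step 7: r1 = 25, r2 = -5, r3 = 7
step 8: r1 = 25, r2 = -5, r3 = -18
step 9: r1 = 25, r2 = -5, r3 = 7
step 10: r1 = 25, r2 = -30, r3 = 7
step 11: r1 = 25, r2 = -30, r3 = 32
The first disagreement with the log is at step 6, where the value should be r2 = 48.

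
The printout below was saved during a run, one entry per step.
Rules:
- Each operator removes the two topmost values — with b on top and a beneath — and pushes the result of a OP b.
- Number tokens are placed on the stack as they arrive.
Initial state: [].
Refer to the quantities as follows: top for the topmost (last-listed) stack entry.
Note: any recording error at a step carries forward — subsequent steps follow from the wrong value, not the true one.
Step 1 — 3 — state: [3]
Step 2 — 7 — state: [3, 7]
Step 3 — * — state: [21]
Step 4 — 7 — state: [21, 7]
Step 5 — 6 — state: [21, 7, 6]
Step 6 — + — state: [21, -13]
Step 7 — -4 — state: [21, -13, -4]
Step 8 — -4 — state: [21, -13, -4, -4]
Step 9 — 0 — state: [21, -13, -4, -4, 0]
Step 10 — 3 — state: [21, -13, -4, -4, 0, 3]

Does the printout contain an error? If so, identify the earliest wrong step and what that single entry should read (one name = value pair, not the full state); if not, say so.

step 6, top = 13

Recomputing the run from the initial state:
step 1: [3]
step 2: [3, 7]
step 3: [21]
step 4: [21, 7]
step 5: [21, 7, 6]
step 6: [21, 13]
step 7: [21, 13, -4]
step 8: [21, 13, -4, -4]
step 9: [21, 13, -4, -4, 0]
step 10: [21, 13, -4, -4, 0, 3]
The first disagreement with the printout is at step 6, where the value should be top = 13.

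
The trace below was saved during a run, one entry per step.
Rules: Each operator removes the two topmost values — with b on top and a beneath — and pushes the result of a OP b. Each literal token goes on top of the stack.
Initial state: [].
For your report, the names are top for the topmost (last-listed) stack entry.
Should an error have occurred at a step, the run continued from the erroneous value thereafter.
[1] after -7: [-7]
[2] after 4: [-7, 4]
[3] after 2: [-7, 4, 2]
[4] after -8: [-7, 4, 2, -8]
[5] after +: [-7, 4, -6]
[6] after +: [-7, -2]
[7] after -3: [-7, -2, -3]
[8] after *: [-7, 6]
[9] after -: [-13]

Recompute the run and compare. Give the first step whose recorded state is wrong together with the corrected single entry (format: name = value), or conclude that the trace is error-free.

1. push -7: top = -7 (confirmed correct)
2. push 4: top = 4 (confirmed correct)
3. push 2: top = 2 (exactly as logged)
4. push -8: top = -8 (consistent with the trace)
5. 2 + -8 = -6 (checks out)
6. 4 + -6 = -2 (exactly as logged)
7. push -3: top = -3 (confirmed correct)
8. -2 * -3 = 6 (verified)
9. -7 - 6 = -13 (checks out)
Each recorded entry agrees with the recomputation.

no error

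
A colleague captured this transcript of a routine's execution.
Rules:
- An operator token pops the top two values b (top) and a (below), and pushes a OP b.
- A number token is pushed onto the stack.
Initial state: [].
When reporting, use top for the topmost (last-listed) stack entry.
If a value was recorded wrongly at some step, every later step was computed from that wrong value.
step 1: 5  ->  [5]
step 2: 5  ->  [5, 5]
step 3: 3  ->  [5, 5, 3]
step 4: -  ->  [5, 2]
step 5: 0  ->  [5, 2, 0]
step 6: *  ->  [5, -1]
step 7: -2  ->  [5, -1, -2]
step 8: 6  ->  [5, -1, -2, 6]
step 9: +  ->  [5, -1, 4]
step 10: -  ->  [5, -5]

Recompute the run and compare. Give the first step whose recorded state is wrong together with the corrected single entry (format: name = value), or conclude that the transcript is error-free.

1. push 5: top = 5 (exactly as logged)
2. push 5: top = 5 (agrees with the transcript)
3. push 3: top = 3 (same as recorded)
4. 5 - 3 = 2 (agrees with the transcript)
5. push 0: top = 0 (same as recorded)
6. 2 * 0 = 0 (the transcript disagrees here)
First incorrect step: 6; the correct value is top = 0.

step 6, top = 0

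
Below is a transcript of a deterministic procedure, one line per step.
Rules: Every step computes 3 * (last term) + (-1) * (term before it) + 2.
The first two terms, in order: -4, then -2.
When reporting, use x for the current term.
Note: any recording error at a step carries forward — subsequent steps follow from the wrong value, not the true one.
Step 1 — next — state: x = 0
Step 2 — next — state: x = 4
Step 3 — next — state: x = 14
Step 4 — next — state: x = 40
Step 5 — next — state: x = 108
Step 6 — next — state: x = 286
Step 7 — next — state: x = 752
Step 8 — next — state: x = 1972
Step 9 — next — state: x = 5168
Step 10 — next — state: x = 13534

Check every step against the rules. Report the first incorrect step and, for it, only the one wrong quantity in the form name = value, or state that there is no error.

step 9, x = 5166

step 1: x = 3*(-2) + (-1)*(-4) + (2) = 0 -> in agreement
step 2: x = 3*(0) + (-1)*(-2) + (2) = 4 -> exactly as logged
step 3: x = 3*(4) + (-1)*(0) + (2) = 14 -> consistent with the transcript
step 4: x = 3*(14) + (-1)*(4) + (2) = 40 -> same as recorded
step 5: x = 3*(40) + (-1)*(14) + (2) = 108 -> matches
step 6: x = 3*(108) + (-1)*(40) + (2) = 286 -> in agreement
step 7: x = 3*(286) + (-1)*(108) + (2) = 752 -> no discrepancy
step 8: x = 3*(752) + (-1)*(286) + (2) = 1972 -> confirmed correct
step 9: x = 3*(1972) + (-1)*(752) + (2) = 5166 -> the recorded entry deviates here
That makes step 9 the first incorrect line — x = 5166 is what it should show.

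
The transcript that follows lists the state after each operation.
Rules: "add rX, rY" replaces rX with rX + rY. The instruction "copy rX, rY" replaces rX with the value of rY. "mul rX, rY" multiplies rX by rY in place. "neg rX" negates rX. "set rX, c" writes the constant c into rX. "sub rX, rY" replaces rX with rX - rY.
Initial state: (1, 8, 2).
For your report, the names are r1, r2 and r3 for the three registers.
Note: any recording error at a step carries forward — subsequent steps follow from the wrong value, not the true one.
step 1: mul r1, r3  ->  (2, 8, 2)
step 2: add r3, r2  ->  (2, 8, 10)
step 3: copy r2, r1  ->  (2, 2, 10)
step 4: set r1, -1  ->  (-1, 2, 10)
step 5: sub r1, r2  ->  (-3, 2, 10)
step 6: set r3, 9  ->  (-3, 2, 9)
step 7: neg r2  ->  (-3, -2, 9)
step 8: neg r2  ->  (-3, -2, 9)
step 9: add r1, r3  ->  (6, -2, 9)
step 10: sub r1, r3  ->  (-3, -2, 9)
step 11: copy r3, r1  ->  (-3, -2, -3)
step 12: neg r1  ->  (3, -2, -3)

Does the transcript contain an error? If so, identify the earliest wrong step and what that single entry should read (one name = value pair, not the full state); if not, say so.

Step 1: r1 = 1 * 2 = 2 — same as recorded.
Step 2: r3 = 2 + 8 = 10 — matches.
Step 3: r2 = 2 — confirmed correct.
Step 4: r1 = -1 — in agreement.
Step 5: r1 = -1 - 2 = -3 — consistent with the transcript.
Step 6: r3 = 9 — agrees with the transcript.
Step 7: r2 = -(2) = -2 — checks out.
Step 8: r2 = -(-2) = 2 — the entry is off here.
Conclusion: step 8 carries the first error; the entry should be r2 = 2.

step 8, r2 = 2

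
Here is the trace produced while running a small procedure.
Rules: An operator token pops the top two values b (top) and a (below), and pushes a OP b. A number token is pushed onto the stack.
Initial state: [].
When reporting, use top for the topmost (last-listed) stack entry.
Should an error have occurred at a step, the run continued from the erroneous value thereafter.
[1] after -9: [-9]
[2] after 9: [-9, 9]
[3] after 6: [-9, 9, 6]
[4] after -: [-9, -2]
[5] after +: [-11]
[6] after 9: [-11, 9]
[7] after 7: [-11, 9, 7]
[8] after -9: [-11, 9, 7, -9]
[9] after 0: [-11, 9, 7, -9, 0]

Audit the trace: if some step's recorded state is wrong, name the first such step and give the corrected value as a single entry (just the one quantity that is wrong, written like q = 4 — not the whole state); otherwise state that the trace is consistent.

step 4, top = 3

Recomputing the run from the initial state:
step 1: [-9]
step 2: [-9, 9]
step 3: [-9, 9, 6]
step 4: [-9, 3]
step 5: [-6]
step 6: [-6, 9]
step 7: [-6, 9, 7]
step 8: [-6, 9, 7, -9]
step 9: [-6, 9, 7, -9, 0]
The first disagreement with the trace is at step 4, where the value should be top = 3.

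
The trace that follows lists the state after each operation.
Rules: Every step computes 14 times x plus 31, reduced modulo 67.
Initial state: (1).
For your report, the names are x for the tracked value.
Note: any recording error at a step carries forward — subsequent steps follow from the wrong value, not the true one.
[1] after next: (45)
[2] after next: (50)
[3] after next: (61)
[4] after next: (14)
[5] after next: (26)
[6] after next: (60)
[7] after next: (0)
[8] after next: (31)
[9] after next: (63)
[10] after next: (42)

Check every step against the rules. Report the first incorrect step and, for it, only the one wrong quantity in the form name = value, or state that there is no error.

Recomputing the run from the initial state:
step 1: x = 45
step 2: x = 58
step 3: x = 39
step 4: x = 41
step 5: x = 2
step 6: x = 59
step 7: x = 53
step 8: x = 36
step 9: x = 66
step 10: x = 17
The first disagreement with the trace is at step 2, where the value should be x = 58.

step 2, x = 58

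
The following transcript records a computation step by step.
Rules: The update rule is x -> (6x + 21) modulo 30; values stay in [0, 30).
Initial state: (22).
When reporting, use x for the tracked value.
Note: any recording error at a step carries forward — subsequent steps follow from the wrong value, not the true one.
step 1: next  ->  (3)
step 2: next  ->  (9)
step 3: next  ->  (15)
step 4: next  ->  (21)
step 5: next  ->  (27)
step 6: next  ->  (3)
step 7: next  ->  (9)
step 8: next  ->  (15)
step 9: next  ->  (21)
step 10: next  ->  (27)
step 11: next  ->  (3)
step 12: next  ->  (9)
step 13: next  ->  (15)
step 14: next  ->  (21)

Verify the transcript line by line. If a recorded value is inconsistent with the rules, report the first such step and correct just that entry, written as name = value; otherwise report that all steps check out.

Recomputing the run from the initial state:
step 1: x = 3
step 2: x = 9
step 3: x = 15
step 4: x = 21
step 5: x = 27
step 6: x = 3
step 7: x = 9
step 8: x = 15
step 9: x = 21
step 10: x = 27
step 11: x = 3
step 12: x = 9
step 13: x = 15
step 14: x = 21
This matches the transcript at every step.

no error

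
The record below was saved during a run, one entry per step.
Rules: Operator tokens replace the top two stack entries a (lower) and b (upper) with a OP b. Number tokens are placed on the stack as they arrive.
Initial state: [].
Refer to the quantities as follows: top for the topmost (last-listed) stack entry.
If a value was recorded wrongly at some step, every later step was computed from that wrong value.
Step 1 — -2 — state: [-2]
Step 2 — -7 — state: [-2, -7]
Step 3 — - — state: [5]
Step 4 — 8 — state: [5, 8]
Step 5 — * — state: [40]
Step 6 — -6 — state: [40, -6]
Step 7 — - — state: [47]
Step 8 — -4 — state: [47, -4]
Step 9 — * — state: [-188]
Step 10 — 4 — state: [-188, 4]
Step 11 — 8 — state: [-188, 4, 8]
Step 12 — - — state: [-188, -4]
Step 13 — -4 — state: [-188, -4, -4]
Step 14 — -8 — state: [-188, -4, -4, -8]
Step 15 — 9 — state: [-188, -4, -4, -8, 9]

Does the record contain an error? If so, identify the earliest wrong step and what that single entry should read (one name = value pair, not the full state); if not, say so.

step 7, top = 46

Recomputing the run from the initial state:
step 1: [-2]
step 2: [-2, -7]
step 3: [5]
step 4: [5, 8]
step 5: [40]
step 6: [40, -6]
step 7: [46]
step 8: [46, -4]
step 9: [-184]
step 10: [-184, 4]
step 11: [-184, 4, 8]
step 12: [-184, -4]
step 13: [-184, -4, -4]
step 14: [-184, -4, -4, -8]
step 15: [-184, -4, -4, -8, 9]
The first disagreement with the record is at step 7, where the value should be top = 46.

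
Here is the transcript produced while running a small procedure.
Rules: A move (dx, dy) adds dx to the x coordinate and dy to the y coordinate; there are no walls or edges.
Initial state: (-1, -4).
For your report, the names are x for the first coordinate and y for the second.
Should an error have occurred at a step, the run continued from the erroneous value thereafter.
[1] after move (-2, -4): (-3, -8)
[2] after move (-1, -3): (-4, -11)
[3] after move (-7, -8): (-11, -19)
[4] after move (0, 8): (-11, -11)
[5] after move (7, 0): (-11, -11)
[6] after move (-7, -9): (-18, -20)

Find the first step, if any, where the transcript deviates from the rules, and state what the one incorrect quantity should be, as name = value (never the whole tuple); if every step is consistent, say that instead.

step 5, x = -4

step 1: x = -1 + (-2) = -3, y = -4 + (-4) = -8 -> agrees with the transcript
step 2: x = -3 + (-1) = -4, y = -8 + (-3) = -11 -> in agreement
step 3: x = -4 + (-7) = -11, y = -11 + (-8) = -19 -> no discrepancy
step 4: x = -11 + (0) = -11, y = -19 + (8) = -11 -> consistent with the transcript
step 5: x = -11 + (7) = -4, y = -11 + (0) = -11 -> the recorded entry deviates here
Conclusion: step 5 carries the first error; the entry should be x = -4.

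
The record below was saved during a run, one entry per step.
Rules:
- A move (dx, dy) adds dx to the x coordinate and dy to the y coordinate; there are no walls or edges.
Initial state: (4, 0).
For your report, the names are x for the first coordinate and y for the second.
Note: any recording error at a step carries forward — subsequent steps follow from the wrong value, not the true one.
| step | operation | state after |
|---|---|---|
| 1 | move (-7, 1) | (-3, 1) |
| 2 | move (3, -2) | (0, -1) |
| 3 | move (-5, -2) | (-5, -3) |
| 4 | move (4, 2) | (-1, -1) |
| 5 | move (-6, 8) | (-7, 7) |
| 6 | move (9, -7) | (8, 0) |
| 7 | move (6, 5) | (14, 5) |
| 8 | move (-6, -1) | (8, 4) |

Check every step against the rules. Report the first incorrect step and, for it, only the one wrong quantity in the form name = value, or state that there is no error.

step 6, x = 2

1. x = 4 + (-7) = -3, y = 0 + (1) = 1 (no discrepancy)
2. x = -3 + (3) = 0, y = 1 + (-2) = -1 (verified)
3. x = 0 + (-5) = -5, y = -1 + (-2) = -3 (no discrepancy)
4. x = -5 + (4) = -1, y = -3 + (2) = -1 (in agreement)
5. x = -1 + (-6) = -7, y = -1 + (8) = 7 (matches)
6. x = -7 + (9) = 2, y = 7 + (-7) = 0 (a discrepancy with the record)
Step 6 is the first one off; corrected, x = 2.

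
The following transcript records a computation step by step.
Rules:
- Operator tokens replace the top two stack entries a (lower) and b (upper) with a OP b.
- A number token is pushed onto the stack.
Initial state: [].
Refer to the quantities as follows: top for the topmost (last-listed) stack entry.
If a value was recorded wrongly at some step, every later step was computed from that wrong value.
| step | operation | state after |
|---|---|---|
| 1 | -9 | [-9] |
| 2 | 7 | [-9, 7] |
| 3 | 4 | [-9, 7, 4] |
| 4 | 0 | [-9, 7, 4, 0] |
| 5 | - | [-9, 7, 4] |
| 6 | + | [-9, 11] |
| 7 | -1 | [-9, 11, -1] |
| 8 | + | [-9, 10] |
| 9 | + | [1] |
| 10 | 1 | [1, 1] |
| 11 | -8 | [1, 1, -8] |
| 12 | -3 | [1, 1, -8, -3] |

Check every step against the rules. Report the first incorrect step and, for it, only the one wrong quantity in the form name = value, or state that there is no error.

no error

Recomputing the run from the initial state:
step 1: [-9]
step 2: [-9, 7]
step 3: [-9, 7, 4]
step 4: [-9, 7, 4, 0]
step 5: [-9, 7, 4]
step 6: [-9, 11]
step 7: [-9, 11, -1]
step 8: [-9, 10]
step 9: [1]
step 10: [1, 1]
step 11: [1, 1, -8]
step 12: [1, 1, -8, -3]
This matches the transcript at every step.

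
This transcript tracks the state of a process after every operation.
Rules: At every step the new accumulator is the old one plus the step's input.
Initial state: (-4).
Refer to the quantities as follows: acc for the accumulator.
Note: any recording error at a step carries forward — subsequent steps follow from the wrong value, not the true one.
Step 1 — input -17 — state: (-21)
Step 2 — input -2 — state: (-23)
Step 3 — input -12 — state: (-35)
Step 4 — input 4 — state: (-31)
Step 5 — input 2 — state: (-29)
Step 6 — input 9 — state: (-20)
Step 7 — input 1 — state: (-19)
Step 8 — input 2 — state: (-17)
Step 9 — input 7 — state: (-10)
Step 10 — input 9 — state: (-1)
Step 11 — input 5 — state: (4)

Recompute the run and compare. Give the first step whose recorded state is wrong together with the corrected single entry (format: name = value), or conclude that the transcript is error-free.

Recomputing the run from the initial state:
step 1: acc = -21
step 2: acc = -23
step 3: acc = -35
step 4: acc = -31
step 5: acc = -29
step 6: acc = -20
step 7: acc = -19
step 8: acc = -17
step 9: acc = -10
step 10: acc = -1
step 11: acc = 4
This matches the transcript at every step.

no error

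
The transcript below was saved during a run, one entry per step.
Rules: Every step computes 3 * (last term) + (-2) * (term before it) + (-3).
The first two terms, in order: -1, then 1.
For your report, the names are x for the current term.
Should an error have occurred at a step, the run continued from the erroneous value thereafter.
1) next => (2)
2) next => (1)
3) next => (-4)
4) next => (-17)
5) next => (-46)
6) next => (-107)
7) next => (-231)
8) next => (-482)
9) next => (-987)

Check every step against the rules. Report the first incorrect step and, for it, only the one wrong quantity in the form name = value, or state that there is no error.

step 7, x = -232

1. x = 3*(1) + (-2)*(-1) + (-3) = 2 (agrees with the transcript)
2. x = 3*(2) + (-2)*(1) + (-3) = 1 (checks out)
3. x = 3*(1) + (-2)*(2) + (-3) = -4 (agrees with the transcript)
4. x = 3*(-4) + (-2)*(1) + (-3) = -17 (same as recorded)
5. x = 3*(-17) + (-2)*(-4) + (-3) = -46 (confirmed correct)
6. x = 3*(-46) + (-2)*(-17) + (-3) = -107 (checks out)
7. x = 3*(-107) + (-2)*(-46) + (-3) = -232 (the transcript disagrees here)
The earliest wrong entry is at step 7: it should read x = -232.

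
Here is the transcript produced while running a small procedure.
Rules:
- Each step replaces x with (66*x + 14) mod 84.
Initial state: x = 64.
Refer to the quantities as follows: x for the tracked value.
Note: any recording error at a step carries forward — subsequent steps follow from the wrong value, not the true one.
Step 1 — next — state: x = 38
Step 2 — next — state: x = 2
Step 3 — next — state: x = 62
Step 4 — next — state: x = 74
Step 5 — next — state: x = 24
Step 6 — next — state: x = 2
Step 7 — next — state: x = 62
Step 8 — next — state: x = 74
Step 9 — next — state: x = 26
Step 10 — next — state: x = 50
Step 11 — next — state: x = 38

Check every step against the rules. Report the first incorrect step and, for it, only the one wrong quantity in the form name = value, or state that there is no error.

1. x = (66*64 + 14) mod 84 = 38 (exactly as logged)
2. x = (66*38 + 14) mod 84 = 2 (matches)
3. x = (66*2 + 14) mod 84 = 62 (consistent with the transcript)
4. x = (66*62 + 14) mod 84 = 74 (in agreement)
5. x = (66*74 + 14) mod 84 = 26 (the recorded entry deviates here)
The earliest wrong entry is at step 5: it should read x = 26.

step 5, x = 26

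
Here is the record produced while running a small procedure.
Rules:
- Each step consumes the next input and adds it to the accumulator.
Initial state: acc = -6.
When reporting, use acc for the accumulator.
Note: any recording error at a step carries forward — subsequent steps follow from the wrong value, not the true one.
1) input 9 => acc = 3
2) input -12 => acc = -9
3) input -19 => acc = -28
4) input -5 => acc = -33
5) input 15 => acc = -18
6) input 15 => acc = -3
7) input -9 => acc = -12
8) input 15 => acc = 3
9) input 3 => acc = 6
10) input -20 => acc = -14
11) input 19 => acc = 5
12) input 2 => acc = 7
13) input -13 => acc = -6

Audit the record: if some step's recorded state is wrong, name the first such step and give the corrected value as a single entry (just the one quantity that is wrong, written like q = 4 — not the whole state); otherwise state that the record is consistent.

no error

Recomputing the run from the initial state:
step 1: acc = 3
step 2: acc = -9
step 3: acc = -28
step 4: acc = -33
step 5: acc = -18
step 6: acc = -3
step 7: acc = -12
step 8: acc = 3
step 9: acc = 6
step 10: acc = -14
step 11: acc = 5
step 12: acc = 7
step 13: acc = -6
This matches the record at every step.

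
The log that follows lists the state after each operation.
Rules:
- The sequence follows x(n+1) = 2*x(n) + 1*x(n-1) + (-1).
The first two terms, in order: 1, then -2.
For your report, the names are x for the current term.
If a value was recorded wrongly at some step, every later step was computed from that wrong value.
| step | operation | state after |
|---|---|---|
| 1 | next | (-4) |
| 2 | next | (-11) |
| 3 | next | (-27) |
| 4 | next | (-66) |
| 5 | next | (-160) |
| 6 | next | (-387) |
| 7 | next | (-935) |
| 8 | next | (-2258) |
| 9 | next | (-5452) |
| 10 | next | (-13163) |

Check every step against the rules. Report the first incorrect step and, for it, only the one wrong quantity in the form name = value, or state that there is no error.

no error

step 1: x = 2*(-2) + (1)*(1) + (-1) = -4 -> consistent with the log
step 2: x = 2*(-4) + (1)*(-2) + (-1) = -11 -> confirmed correct
step 3: x = 2*(-11) + (1)*(-4) + (-1) = -27 -> checks out
step 4: x = 2*(-27) + (1)*(-11) + (-1) = -66 -> confirmed correct
step 5: x = 2*(-66) + (1)*(-27) + (-1) = -160 -> no discrepancy
step 6: x = 2*(-160) + (1)*(-66) + (-1) = -387 -> same as recorded
step 7: x = 2*(-387) + (1)*(-160) + (-1) = -935 -> exactly as logged
step 8: x = 2*(-935) + (1)*(-387) + (-1) = -2258 -> in agreement
step 9: x = 2*(-2258) + (1)*(-935) + (-1) = -5452 -> matches
step 10: x = 2*(-5452) + (1)*(-2258) + (-1) = -13163 -> checks out
The whole run recomputes cleanly — no discrepancies.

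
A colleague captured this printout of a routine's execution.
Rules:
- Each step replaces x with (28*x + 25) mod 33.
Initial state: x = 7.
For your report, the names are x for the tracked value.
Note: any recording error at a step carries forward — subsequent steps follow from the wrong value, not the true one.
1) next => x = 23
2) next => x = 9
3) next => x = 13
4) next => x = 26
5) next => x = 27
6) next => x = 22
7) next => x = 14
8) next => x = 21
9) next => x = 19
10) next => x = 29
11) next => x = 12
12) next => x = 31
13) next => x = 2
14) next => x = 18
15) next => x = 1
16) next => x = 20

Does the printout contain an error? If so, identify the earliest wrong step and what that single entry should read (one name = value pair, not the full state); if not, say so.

step 14, x = 15

Recomputing the run from the initial state:
step 1: x = 23
step 2: x = 9
step 3: x = 13
step 4: x = 26
step 5: x = 27
step 6: x = 22
step 7: x = 14
step 8: x = 21
step 9: x = 19
step 10: x = 29
step 11: x = 12
step 12: x = 31
step 13: x = 2
step 14: x = 15
step 15: x = 16
step 16: x = 11
The first disagreement with the printout is at step 14, where the value should be x = 15.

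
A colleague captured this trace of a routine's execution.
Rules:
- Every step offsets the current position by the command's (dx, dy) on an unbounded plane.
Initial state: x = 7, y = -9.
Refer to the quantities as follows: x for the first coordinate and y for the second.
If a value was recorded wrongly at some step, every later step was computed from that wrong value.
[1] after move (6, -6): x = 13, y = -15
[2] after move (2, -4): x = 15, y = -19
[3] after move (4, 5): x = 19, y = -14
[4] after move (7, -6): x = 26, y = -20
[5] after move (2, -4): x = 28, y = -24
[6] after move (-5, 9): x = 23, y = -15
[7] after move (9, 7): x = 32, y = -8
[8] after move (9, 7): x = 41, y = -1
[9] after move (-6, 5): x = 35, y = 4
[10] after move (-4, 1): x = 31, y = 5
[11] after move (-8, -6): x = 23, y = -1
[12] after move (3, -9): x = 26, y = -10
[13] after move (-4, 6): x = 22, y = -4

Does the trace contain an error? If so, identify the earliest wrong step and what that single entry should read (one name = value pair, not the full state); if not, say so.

1. x = 7 + (6) = 13, y = -9 + (-6) = -15 (consistent with the trace)
2. x = 13 + (2) = 15, y = -15 + (-4) = -19 (in agreement)
3. x = 15 + (4) = 19, y = -19 + (5) = -14 (verified)
4. x = 19 + (7) = 26, y = -14 + (-6) = -20 (no discrepancy)
5. x = 26 + (2) = 28, y = -20 + (-4) = -24 (checks out)
6. x = 28 + (-5) = 23, y = -24 + (9) = -15 (matches)
7. x = 23 + (9) = 32, y = -15 + (7) = -8 (checks out)
8. x = 32 + (9) = 41, y = -8 + (7) = -1 (no discrepancy)
9. x = 41 + (-6) = 35, y = -1 + (5) = 4 (checks out)
10. x = 35 + (-4) = 31, y = 4 + (1) = 5 (in agreement)
11. x = 31 + (-8) = 23, y = 5 + (-6) = -1 (verified)
12. x = 23 + (3) = 26, y = -1 + (-9) = -10 (checks out)
13. x = 26 + (-4) = 22, y = -10 + (6) = -4 (confirmed correct)
All entries verified; no error found.

no error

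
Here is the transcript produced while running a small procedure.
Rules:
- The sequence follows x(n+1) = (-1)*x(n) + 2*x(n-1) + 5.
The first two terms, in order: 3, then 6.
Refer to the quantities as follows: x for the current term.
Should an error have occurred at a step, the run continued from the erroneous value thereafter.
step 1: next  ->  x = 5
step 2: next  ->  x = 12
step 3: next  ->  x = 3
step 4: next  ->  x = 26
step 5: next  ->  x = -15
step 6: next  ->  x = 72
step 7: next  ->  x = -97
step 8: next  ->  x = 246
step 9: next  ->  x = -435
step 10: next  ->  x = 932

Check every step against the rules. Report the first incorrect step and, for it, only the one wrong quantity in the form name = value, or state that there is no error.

no error

1. x = -1*(6) + (2)*(3) + (5) = 5 (verified)
2. x = -1*(5) + (2)*(6) + (5) = 12 (exactly as logged)
3. x = -1*(12) + (2)*(5) + (5) = 3 (verified)
4. x = -1*(3) + (2)*(12) + (5) = 26 (consistent with the transcript)
5. x = -1*(26) + (2)*(3) + (5) = -15 (verified)
6. x = -1*(-15) + (2)*(26) + (5) = 72 (checks out)
7. x = -1*(72) + (2)*(-15) + (5) = -97 (agrees with the transcript)
8. x = -1*(-97) + (2)*(72) + (5) = 246 (no discrepancy)
9. x = -1*(246) + (2)*(-97) + (5) = -435 (in agreement)
10. x = -1*(-435) + (2)*(246) + (5) = 932 (agrees with the transcript)
Each recorded entry agrees with the recomputation.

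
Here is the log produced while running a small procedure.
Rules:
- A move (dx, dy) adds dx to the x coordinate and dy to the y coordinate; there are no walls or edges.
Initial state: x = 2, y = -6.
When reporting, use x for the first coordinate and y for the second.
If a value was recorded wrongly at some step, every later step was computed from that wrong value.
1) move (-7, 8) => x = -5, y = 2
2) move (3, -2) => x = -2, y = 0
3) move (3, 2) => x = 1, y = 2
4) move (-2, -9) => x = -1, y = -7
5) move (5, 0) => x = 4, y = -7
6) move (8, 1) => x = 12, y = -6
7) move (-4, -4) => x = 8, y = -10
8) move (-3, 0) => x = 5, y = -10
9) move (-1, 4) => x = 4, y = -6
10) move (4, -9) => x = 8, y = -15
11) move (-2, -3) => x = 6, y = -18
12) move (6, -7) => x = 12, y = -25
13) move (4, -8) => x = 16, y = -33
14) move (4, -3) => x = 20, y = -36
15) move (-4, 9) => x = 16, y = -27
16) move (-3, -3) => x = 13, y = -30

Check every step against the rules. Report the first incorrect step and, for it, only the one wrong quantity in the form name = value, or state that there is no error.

Recomputing the run from the initial state:
step 1: x = -5, y = 2
step 2: x = -2, y = 0
step 3: x = 1, y = 2
step 4: x = -1, y = -7
step 5: x = 4, y = -7
step 6: x = 12, y = -6
step 7: x = 8, y = -10
step 8: x = 5, y = -10
step 9: x = 4, y = -6
step 10: x = 8, y = -15
step 11: x = 6, y = -18
step 12: x = 12, y = -25
step 13: x = 16, y = -33
step 14: x = 20, y = -36
step 15: x = 16, y = -27
step 16: x = 13, y = -30
This matches the log at every step.

no error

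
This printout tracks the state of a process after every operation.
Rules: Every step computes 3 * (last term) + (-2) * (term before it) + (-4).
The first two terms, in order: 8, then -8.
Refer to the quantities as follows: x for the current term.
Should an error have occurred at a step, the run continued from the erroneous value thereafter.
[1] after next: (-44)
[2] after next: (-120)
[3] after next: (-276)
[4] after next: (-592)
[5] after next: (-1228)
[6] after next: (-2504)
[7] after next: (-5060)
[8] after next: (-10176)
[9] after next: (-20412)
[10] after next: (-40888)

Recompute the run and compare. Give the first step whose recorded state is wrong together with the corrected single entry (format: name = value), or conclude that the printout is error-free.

no error

Recomputing the run from the initial state:
step 1: x = -44
step 2: x = -120
step 3: x = -276
step 4: x = -592
step 5: x = -1228
step 6: x = -2504
step 7: x = -5060
step 8: x = -10176
step 9: x = -20412
step 10: x = -40888
This matches the printout at every step.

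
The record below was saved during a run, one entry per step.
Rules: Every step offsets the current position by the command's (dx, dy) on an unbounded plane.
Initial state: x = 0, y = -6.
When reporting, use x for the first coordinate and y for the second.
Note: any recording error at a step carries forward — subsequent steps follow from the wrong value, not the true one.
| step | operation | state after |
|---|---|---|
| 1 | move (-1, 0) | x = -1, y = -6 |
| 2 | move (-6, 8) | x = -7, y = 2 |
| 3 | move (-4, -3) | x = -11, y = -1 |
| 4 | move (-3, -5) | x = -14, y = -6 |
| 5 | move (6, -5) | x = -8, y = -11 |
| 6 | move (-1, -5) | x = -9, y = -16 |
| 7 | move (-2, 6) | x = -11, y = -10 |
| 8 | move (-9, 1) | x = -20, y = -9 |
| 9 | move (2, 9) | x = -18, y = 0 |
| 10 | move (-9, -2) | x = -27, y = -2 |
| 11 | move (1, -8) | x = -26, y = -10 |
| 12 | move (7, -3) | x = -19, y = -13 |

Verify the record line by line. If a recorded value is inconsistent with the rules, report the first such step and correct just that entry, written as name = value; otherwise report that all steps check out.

Step 1: x = 0 + (-1) = -1, y = -6 + (0) = -6 — agrees with the record.
Step 2: x = -1 + (-6) = -7, y = -6 + (8) = 2 — agrees with the record.
Step 3: x = -7 + (-4) = -11, y = 2 + (-3) = -1 — matches.
Step 4: x = -11 + (-3) = -14, y = -1 + (-5) = -6 — no discrepancy.
Step 5: x = -14 + (6) = -8, y = -6 + (-5) = -11 — consistent with the record.
Step 6: x = -8 + (-1) = -9, y = -11 + (-5) = -16 — confirmed correct.
Step 7: x = -9 + (-2) = -11, y = -16 + (6) = -10 — consistent with the record.
Step 8: x = -11 + (-9) = -20, y = -10 + (1) = -9 — exactly as logged.
Step 9: x = -20 + (2) = -18, y = -9 + (9) = 0 — no discrepancy.
Step 10: x = -18 + (-9) = -27, y = 0 + (-2) = -2 — same as recorded.
Step 11: x = -27 + (1) = -26, y = -2 + (-8) = -10 — confirmed correct.
Step 12: x = -26 + (7) = -19, y = -10 + (-3) = -13 — same as recorded.
Each recorded entry agrees with the recomputation.

no error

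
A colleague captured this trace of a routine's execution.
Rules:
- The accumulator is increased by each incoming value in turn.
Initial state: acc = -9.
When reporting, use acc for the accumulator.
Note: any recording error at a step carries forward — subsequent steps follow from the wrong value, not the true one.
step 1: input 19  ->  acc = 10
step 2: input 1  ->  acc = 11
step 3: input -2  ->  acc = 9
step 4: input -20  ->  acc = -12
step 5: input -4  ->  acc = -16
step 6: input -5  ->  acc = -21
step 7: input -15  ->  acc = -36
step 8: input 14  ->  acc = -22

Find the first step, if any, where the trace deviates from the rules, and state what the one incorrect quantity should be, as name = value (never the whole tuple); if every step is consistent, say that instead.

step 4, acc = -11

step 1: acc = -9 + 19 = 10 -> consistent with the trace
step 2: acc = 10 + 1 = 11 -> confirmed correct
step 3: acc = 11 + -2 = 9 -> same as recorded
step 4: acc = 9 + -20 = -11 -> this is not what the trace shows
First deviation found at step 4; the corrected entry is acc = -11.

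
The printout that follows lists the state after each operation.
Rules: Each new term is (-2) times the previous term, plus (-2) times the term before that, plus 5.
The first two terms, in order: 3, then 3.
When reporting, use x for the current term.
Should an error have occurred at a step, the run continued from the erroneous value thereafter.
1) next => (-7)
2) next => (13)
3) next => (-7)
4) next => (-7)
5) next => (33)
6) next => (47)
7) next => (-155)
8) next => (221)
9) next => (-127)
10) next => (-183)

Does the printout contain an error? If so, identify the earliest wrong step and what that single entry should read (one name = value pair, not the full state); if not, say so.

step 6, x = -47

Step 1: x = -2*(3) + (-2)*(3) + (5) = -7 — matches.
Step 2: x = -2*(-7) + (-2)*(3) + (5) = 13 — verified.
Step 3: x = -2*(13) + (-2)*(-7) + (5) = -7 — exactly as logged.
Step 4: x = -2*(-7) + (-2)*(13) + (5) = -7 — in agreement.
Step 5: x = -2*(-7) + (-2)*(-7) + (5) = 33 — checks out.
Step 6: x = -2*(33) + (-2)*(-7) + (5) = -47 — not what was recorded.
First incorrect step: 6; the correct value is x = -47.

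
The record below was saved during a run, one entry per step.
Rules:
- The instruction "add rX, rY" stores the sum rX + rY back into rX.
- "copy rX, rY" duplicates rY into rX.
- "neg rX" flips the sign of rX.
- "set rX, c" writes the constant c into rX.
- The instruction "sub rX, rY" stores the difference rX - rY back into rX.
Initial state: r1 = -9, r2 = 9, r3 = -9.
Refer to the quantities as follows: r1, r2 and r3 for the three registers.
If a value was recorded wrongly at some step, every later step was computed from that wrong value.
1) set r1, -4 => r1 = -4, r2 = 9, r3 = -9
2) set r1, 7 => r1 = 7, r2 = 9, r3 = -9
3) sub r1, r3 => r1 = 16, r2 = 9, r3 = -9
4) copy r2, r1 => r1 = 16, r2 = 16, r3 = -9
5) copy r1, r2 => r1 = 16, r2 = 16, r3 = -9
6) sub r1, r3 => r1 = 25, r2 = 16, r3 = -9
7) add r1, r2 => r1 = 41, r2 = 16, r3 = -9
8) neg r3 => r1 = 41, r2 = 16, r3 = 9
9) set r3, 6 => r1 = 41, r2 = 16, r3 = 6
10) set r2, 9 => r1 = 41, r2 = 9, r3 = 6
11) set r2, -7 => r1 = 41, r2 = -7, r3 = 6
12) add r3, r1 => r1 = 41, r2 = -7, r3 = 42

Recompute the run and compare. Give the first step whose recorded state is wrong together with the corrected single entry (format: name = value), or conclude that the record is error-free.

step 12, r3 = 47

Recomputing the run from the initial state:
step 1: r1 = -4, r2 = 9, r3 = -9
step 2: r1 = 7, r2 = 9, r3 = -9
step 3: r1 = 16, r2 = 9, r3 = -9
step 4: r1 = 16, r2 = 16, r3 = -9
step 5: r1 = 16, r2 = 16, r3 = -9
step 6: r1 = 25, r2 = 16, r3 = -9
step 7: r1 = 41, r2 = 16, r3 = -9
step 8: r1 = 41, r2 = 16, r3 = 9
step 9: r1 = 41, r2 = 16, r3 = 6
step 10: r1 = 41, r2 = 9, r3 = 6
step 11: r1 = 41, r2 = -7, r3 = 6
step 12: r1 = 41, r2 = -7, r3 = 47
The first disagreement with the record is at step 12, where the value should be r3 = 47.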